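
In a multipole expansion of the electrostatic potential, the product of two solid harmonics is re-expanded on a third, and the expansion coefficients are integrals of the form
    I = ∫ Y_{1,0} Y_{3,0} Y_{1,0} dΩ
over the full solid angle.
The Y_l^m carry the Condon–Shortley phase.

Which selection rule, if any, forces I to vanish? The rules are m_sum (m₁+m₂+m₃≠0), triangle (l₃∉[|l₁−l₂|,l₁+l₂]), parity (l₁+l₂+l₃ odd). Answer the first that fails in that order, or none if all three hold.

triangle

m₁+m₂+m₃ = 0 + 0 + 0 = 0  ✓
triangle: need |l₁−l₂| ≤ l₃ ≤ l₁+l₂ = [2,4]; l₃=1 is outside  ✗
parity: l₁+l₂+l₃ = 5 is odd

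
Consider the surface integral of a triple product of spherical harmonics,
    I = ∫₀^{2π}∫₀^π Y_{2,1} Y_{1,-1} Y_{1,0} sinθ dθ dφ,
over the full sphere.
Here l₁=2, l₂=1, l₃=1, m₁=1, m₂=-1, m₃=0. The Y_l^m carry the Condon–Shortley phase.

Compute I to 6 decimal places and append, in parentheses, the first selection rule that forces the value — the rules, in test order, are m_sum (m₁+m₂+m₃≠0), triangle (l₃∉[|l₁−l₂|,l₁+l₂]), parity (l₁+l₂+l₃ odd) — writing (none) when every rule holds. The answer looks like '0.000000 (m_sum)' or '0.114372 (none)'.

-0.218510 (none)

Rules hold: Σm=0, L=4 even, 1≤1≤3.
N = 5·3·3 = 45
Δ = 2!·2!·0!/5! = 1/30
Racah Σ t=1..1: t=1:−1/1 = -1/1
⇒ 3j(2 1 1; 0 0 0)² = 2/15, sgn +1
Racah Σ t=0..0: t=0:+1/2 = 1/2
⇒ 3j(2 1 1; 1 -1 0)² = 1/10, sgn -1
4πI² = N·(3j₀)²·(3jₘ)² = 3/5
I = -1·√(0.6/4π) = -0.21850969
No selection rule forces the value: the integral is nonzero (none).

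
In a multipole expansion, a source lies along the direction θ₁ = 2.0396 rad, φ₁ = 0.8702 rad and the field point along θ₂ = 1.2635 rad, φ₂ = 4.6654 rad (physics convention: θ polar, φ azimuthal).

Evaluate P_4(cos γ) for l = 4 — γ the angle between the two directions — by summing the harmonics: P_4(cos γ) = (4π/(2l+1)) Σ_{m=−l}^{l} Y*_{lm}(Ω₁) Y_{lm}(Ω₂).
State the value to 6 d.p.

Term-by-term m-sum for l=4 (normalisation 4π/9 = 1.396263):
  [-4]  conj(Y_{4,-4})(Ω₁) = -0.264325-0.093266i ; Y_{4,-4}(Ω₂) = +0.358825+0.068249i ; Δ = -0.088481-0.051506i
  [-3]  conj(Y_{4,-3})(Ω₁) = +0.346235-0.203327i ; Y_{4,-3}(Ω₂) = +0.046064-0.324603i ; Δ = -0.050051-0.121755i
  [-2]  conj(Y_{4,-2})(Ω₁) = -0.019278+0.112571i ; Y_{4,-2}(Ω₂) = +0.108785+0.010254i ; Δ = -0.003251+0.012048i
  [-1]  conj(Y_{4,-1})(Ω₁) = +0.193128+0.229012i ; Y_{4,-1}(Ω₂) = +0.015117-0.321478i ; Δ = +0.076542-0.058624i
  [+0]  conj(Y_{4,0})(Ω₁) = -0.176202-0.000000i ; Y_{4,0}(Ω₂) = +0.057984+0.000000i ; Δ = -0.010217-0.000000i
  [+1]  conj(Y_{4,1})(Ω₁) = -0.193128+0.229012i ; Y_{4,1}(Ω₂) = -0.015117-0.321478i ; Δ = +0.076542+0.058624i
  [+2]  conj(Y_{4,2})(Ω₁) = -0.019278-0.112571i ; Y_{4,2}(Ω₂) = +0.108785-0.010254i ; Δ = -0.003251-0.012048i
  [+3]  conj(Y_{4,3})(Ω₁) = -0.346235-0.203327i ; Y_{4,3}(Ω₂) = -0.046064-0.324603i ; Δ = -0.050051+0.121755i
  [+4]  conj(Y_{4,4})(Ω₁) = -0.264325+0.093266i ; Y_{4,4}(Ω₂) = +0.358825-0.068249i ; Δ = -0.088481+0.051506i
Accumulated sum -0.140701+0.000000i; after 4π/(2l+1) scaling, -0.196456+0.000000i ⇒ P_4 = -0.196456

-0.196456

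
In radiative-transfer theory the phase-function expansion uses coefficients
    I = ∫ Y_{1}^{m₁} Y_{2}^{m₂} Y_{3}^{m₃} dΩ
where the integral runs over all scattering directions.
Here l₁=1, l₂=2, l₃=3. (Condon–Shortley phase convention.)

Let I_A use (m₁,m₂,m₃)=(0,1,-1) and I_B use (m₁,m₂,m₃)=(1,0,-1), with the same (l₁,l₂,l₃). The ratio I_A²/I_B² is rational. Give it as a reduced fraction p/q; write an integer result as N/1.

4/3

Shared (l₁,l₂,l₃)=(1,2,3): N and (l;000)² cancel in I_A²/I_B².
A: Δ = 0!·2!·4!/7! = 1/105; Racah Σ t=0..0: t=0:+1/6 = 1/6; ⇒ 3j(1 2 3; 0 1 -1)² = 8/105, sgn +1
B: Δ = 0!·2!·4!/7! = 1/105; Racah Σ t=0..0: t=0:+1/8 = 1/8; ⇒ 3j(1 2 3; 1 0 -1)² = 2/35, sgn +1
I_A²/I_B² = (8/105)/(2/35) = 4/3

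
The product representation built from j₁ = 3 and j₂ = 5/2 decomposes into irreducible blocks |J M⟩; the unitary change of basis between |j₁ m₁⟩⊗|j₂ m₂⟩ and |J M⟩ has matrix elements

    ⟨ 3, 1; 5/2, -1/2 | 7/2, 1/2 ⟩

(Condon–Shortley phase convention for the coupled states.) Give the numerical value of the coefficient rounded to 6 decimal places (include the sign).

√[8·2!4!3!/10! · 4!2!2!3!4!3!] = √(9216/175)
  +(−1)^0/∏(0,2,2,2,2,1)! = 1/16  (running 1/16)
  +(−1)^1/∏(1,1,1,1,3,2)! = -1/12  (running -1/48)
  +(−1)^2/∏(2,0,0,0,4,3)! = 1/288  (running -5/288)
⟨..|..⟩ = √(9216/175)·(-5/288) = -0.125988

−√(1/63) ≈ -0.125988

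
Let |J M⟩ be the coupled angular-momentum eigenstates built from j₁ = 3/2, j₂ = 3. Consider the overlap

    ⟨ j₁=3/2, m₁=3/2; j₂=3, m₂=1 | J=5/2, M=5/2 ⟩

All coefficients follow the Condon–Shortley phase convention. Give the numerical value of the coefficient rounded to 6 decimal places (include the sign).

√[6·2!1!4!/8! · 3!0!4!2!5!0!] = √(1728/7)
  +(−1)^0/∏(0,2,0,4,1,0)! = 1/48  (running 1/48)
⟨..|..⟩ = √(1728/7)·(1/48) = +0.327327

+√(3/28) = +0.327327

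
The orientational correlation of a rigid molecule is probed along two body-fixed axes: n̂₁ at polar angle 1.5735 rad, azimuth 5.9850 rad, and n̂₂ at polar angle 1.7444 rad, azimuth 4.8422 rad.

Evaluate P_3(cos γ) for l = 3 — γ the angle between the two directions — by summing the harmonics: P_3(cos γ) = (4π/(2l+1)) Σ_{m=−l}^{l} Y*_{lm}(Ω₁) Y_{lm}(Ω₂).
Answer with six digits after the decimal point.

-0.442523

Term-by-term m-sum for l=3 (normalisation 4π/7 = 1.795196):
  term(m=-3) = (-0.159547, -0.047057)   from Y*(Ω₁)=(0.261123, -0.325402), Y(Ω₂)=(-0.151369, -0.368839)
  term(m=-2) = (-0.000310, 0.000357)   from Y*(Ω₁)=(-0.002286, 0.001552), Y(Ω₂)=(0.165524, -0.043966)
  term(m=-1) = (0.036327, 0.079630)   from Y*(Ω₁)=(-0.308906, 0.094942), Y(Ω₂)=(-0.035059, -0.268555)
  term(m=+0) = (0.000556, 0.000000)   from Y*(Ω₁)=(0.003027, -0.000000), Y(Ω₂)=(0.183763, 0.000000)
  term(m=+1) = (0.036327, -0.079630)   from Y*(Ω₁)=(0.308906, 0.094942), Y(Ω₂)=(0.035059, -0.268555)
  term(m=+2) = (-0.000310, -0.000357)   from Y*(Ω₁)=(-0.002286, -0.001552), Y(Ω₂)=(0.165524, 0.043966)
  term(m=+3) = (-0.159547, 0.047057)   from Y*(Ω₁)=(-0.261123, -0.325402), Y(Ω₂)=(0.151369, -0.368839)
Σ over m = (-0.246504, 0.000000); ×(4π/7) → (-0.442523, 0.000000). Real part: -0.442523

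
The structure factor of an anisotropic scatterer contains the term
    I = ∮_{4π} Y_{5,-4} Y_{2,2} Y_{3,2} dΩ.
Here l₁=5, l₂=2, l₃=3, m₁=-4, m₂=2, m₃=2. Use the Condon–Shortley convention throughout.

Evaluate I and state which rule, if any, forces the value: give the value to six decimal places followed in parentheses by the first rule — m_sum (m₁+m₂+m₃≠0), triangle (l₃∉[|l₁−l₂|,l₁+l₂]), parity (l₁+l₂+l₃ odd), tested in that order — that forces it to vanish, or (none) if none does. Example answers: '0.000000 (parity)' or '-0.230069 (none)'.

m-sum 0 ✓  L=10 even ✓  3≤3≤7 ✓
Π(2lᵢ+1) = 11×5×7 = 385
triangle coeff Δ(5,2,3) = 1/2310
Σ_t [2,2]: t=2:+1/144 = 1/144
(3j)²=10/231 [(5 2 3; 0 0 0)], sign=-1
Σ_t [4,4]: t=4:+1/2880 = 1/2880
(3j)²=3/55 [(5 2 3; -4 2 2)], sign=-1
⇒ 4πI² = 10/11
I = (+1)√(10/11/(4π)) = 0.26896683
No selection rule forces the value: the integral is nonzero (none).

0.268967 (none)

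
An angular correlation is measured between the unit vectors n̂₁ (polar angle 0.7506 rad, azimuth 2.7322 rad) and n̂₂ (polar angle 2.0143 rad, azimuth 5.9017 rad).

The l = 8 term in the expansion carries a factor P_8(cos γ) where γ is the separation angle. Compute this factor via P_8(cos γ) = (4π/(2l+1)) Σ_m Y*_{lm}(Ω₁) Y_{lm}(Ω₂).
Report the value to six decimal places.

-0.326466

Expand P_8 via completeness: Σ_{m} conj(Y_{8,m}) at Ω₁ times Y_{8,m} at Ω₂ —
  [-8]  conj(Y_{8,-8})(Ω₁) = -0.02393 + 0.00322j ; Y_{8,-8}(Ω₂) = -0.22746 + 0.02046j ; Δ = 0.00538 - 0.00122j
  [-7]  conj(Y_{8,-7})(Ω₁) = 0.09964 + 0.02820j ; Y_{8,-7}(Ω₂) = 0.38668 - 0.19700j ; Δ = 0.04408 - 0.00872j
  [-6]  conj(Y_{8,-6})(Ω₁) = -0.20606 - 0.16843j ; Y_{8,-6}(Ω₂) = -0.23699 + 0.27124j ; Δ = 0.09452 - 0.01598j
  [-5]  conj(Y_{8,-5})(Ω₁) = 0.20206 + 0.39178j ; Y_{8,-5}(Ω₂) = -0.01649 + 0.04713j ; Δ = -0.02180 + 0.00306j
  [-4]  conj(Y_{8,-4})(Ω₁) = -0.02777 - 0.41530j ; Y_{8,-4}(Ω₂) = -0.01599 - 0.35624j ; Δ = -0.14750 + 0.01653j
  [-3]  conj(Y_{8,-3})(Ω₁) = -0.01697 + 0.04757j ; Y_{8,-3}(Ω₂) = 0.05313 + 0.11698j ; Δ = -0.00647 + 0.00054j
  [-2]  conj(Y_{8,-2})(Ω₁) = -0.24378 + 0.26062j ; Y_{8,-2}(Ω₂) = 0.21317 + 0.20382j ; Δ = -0.10509 + 0.00587j
  [-1]  conj(Y_{8,-1})(Ω₁) = 0.21279 - 0.09233j ; Y_{8,-1}(Ω₂) = -0.17796 - 0.07139j ; Δ = -0.04446 + 0.00124j
  [+0]  conj(Y_{8,0})(Ω₁) = 0.29326 + 0.00000j ; Y_{8,0}(Ω₂) = -0.26933 + 0.00000j ; Δ = -0.07898 + 0.00000j
  [+1]  conj(Y_{8,1})(Ω₁) = -0.21279 - 0.09233j ; Y_{8,1}(Ω₂) = 0.17796 - 0.07139j ; Δ = -0.04446 - 0.00124j
  [+2]  conj(Y_{8,2})(Ω₁) = -0.24378 - 0.26062j ; Y_{8,2}(Ω₂) = 0.21317 - 0.20382j ; Δ = -0.10509 - 0.00587j
  [+3]  conj(Y_{8,3})(Ω₁) = 0.01697 + 0.04757j ; Y_{8,3}(Ω₂) = -0.05313 + 0.11698j ; Δ = -0.00647 - 0.00054j
  [+4]  conj(Y_{8,4})(Ω₁) = -0.02777 + 0.41530j ; Y_{8,4}(Ω₂) = -0.01599 + 0.35624j ; Δ = -0.14750 - 0.01653j
  [+5]  conj(Y_{8,5})(Ω₁) = -0.20206 + 0.39178j ; Y_{8,5}(Ω₂) = 0.01649 + 0.04713j ; Δ = -0.02180 - 0.00306j
  [+6]  conj(Y_{8,6})(Ω₁) = -0.20606 + 0.16843j ; Y_{8,6}(Ω₂) = -0.23699 - 0.27124j ; Δ = 0.09452 + 0.01598j
  [+7]  conj(Y_{8,7})(Ω₁) = -0.09964 + 0.02820j ; Y_{8,7}(Ω₂) = -0.38668 - 0.19700j ; Δ = 0.04408 + 0.00872j
  [+8]  conj(Y_{8,8})(Ω₁) = -0.02393 - 0.00322j ; Y_{8,8}(Ω₂) = -0.22746 - 0.02046j ; Δ = 0.00538 + 0.00122j
Σ over m = -0.44165 - 0.00000j; ×(4π/17) → -0.32647 - 0.00000j. Real part: -0.326466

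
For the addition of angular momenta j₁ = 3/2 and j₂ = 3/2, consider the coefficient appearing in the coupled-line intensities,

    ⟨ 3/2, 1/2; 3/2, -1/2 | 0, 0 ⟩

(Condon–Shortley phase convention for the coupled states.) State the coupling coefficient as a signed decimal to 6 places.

triangle: 3!*0!*0!/4! = 6/24
(j±m)!: 2!*1!*1!*2!*0!*0! = 4
prefactor² = (2J+1)*Δ*N² = 1
  k=1: −1/(1!*2!*0!*0!*0!*0!) = -1/2
Σ = -1/2  ⇒  CG² = 1*(-1/2)² = 1/4
CG = −√(1/4) = -0.500000

-0.500000  (= −√(1/4))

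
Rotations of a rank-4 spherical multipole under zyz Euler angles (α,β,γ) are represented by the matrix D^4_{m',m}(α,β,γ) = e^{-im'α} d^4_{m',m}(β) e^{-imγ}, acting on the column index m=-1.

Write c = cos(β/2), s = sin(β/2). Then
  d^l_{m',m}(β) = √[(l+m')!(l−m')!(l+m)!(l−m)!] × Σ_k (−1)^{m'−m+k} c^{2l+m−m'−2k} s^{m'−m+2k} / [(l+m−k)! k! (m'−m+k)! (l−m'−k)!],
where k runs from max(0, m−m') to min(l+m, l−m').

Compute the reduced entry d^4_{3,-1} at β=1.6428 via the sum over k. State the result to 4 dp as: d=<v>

d^4_{3,-1}(β=1.6428) via the finite sum:
c=cos(1.642800/2)=0.681197, s=sin(1.642800/2)=0.732100; N=√[5040·1·6·120]=1904.940944
Admissible k: 0..1 (factorial args all ≥0)
  k=0: (−1)^4·1904.9409/(144)·0.6812^4·0.7321^4 = +0.818261
  k=1: (−1)^5·1904.9409/(240)·0.6812^2·0.7321^6 = -0.567073
d^4_{3,-1}(1.6428) = +0.818261 -0.567073 = +0.251188

d=0.2512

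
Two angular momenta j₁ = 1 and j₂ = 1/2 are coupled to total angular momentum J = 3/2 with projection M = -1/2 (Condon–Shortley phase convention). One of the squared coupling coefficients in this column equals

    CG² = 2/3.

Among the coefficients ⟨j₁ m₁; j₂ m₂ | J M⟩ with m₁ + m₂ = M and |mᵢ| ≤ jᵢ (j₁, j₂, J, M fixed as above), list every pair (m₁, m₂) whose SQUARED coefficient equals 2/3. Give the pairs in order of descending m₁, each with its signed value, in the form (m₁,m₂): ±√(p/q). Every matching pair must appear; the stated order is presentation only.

(0,-1/2): +√(2/3)

Admissible pairs with m₁+m₂ = M = -1/2: (-1,1/2), (0,-1/2)
  (m₁,m₂)=(0,-1/2): CG² = 2/3, CG = +√(2/3)   ← matches the target
  (m₁,m₂)=(-1,1/2): CG² = 1/3, CG = +√(1/3)
Pairs with CG² = 2/3: (0,-1/2): +√(2/3)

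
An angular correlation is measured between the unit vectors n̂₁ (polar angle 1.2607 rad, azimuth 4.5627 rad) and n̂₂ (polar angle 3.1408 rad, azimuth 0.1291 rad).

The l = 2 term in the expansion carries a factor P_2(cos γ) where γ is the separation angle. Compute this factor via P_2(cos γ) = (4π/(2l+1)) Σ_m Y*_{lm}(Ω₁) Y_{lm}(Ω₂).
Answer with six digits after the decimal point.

-0.360135

Term-by-term m-sum for l=2 (normalisation 4π/5 = 2.513274):
  [-2]  conj(Y_{2,-2})(Ω₁) = -0.334724+0.103314i ; Y_{2,-2}(Ω₂) = +0.000000-0.000000i ; Δ = -0.000000+0.000000i
  [-1]  conj(Y_{2,-1})(Ω₁) = -0.033480-0.221989i ; Y_{2,-1}(Ω₂) = -0.000607+0.000079i ; Δ = +0.000038+0.000132i
  [+0]  conj(Y_{2,0})(Ω₁) = -0.227287-0.000000i ; Y_{2,0}(Ω₂) = +0.630783+0.000000i ; Δ = -0.143369-0.000000i
  [+1]  conj(Y_{2,1})(Ω₁) = +0.033480-0.221989i ; Y_{2,1}(Ω₂) = +0.000607+0.000079i ; Δ = +0.000038-0.000132i
  [+2]  conj(Y_{2,2})(Ω₁) = -0.334724-0.103314i ; Y_{2,2}(Ω₂) = +0.000000+0.000000i ; Δ = -0.000000-0.000000i
Total Σ_m = -0.143293-0.000000i. Multiply by 2.513274: -0.360135-0.000000i. P_2(cos γ) = -0.360135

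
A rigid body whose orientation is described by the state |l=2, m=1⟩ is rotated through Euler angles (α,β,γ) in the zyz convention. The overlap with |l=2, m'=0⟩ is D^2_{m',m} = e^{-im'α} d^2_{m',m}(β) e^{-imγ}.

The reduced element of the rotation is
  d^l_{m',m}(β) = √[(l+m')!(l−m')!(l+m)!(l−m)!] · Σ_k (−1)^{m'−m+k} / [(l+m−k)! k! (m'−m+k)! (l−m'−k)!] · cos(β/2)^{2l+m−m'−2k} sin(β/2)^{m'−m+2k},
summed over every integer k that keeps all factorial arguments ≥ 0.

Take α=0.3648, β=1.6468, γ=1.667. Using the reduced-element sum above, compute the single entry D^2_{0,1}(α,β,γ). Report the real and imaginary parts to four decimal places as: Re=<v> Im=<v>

D^2_{0,1}(0.3648,1.6468,1.6670) = e^{-i·0·0.3648}·d^2_{0,1}(1.6468)·e^{-i·1·1.6670}. Compute d first:
c=cos(1.646800/2)=0.679731, s=sin(1.646800/2)=0.733461; N=√[2·2·6·1]=4.898979
k: max(0,(1)−(0))=1 … min(2+(1),2−(0))=2
  k=1: (−1)^0·4.8990/(2)·0.6797^3·0.7335^1 = +0.564241
  k=2: (−1)^1·4.8990/(2)·0.6797^1·0.7335^3 = -0.656968
d^2_{0,1}(1.6468) = +0.564241 -0.656968 = -0.092727
D = (+1.000000+0.000000i)·(-0.092727)·(-0.096055-0.995376i) = +0.008907+0.092298i

Re=0.0089 Im=0.0923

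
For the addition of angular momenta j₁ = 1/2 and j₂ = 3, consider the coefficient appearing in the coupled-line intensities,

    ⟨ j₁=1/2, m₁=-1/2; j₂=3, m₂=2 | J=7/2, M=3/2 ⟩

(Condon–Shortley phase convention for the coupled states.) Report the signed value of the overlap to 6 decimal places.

√[8·0!1!6!/8! · 0!1!5!1!5!2!] = √(28800/7)
  +(−1)^0/∏(0,0,1,5,0,1)! = 1/120  (running 1/120)
⟨..|..⟩ = √(28800/7)·(1/120) = +0.534522

+0.534522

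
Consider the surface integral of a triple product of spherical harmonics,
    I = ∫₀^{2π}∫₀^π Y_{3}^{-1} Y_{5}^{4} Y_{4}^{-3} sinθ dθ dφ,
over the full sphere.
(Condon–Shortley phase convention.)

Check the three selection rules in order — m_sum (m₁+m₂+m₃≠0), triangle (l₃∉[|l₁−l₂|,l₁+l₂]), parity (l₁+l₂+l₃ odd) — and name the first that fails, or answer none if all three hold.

none

azimuthal sum: -1 + 4 − 3 = 0  ✓
2 ≤ 4 ≤ 8 (triangle on l)  ✓
L = 3 + 5 + 4 = 12 (even)  ✓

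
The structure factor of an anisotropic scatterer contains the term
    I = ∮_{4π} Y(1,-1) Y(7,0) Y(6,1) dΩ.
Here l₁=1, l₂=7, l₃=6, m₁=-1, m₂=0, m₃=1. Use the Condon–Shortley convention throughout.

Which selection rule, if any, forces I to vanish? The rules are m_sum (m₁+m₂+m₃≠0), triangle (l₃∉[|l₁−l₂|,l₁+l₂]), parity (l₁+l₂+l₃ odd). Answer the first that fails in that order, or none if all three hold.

azimuthal sum: -1 + 0 + 1 = 0  ✓
6 ≤ 6 ≤ 8 (triangle on l)  ✓
L = 1 + 7 + 6 = 14 (even)  ✓

none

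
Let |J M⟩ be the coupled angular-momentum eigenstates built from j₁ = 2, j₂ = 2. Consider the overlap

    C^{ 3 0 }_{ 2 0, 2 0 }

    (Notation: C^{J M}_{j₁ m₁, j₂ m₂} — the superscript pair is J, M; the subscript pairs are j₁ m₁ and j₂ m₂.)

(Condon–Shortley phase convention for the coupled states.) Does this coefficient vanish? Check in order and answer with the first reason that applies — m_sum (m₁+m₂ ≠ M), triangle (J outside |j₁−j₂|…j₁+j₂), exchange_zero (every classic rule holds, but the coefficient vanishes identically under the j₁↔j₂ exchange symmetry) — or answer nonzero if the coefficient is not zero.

exchange_zero

m-sum: m₁+m₂ = 0+0 = 0, M = 0  ✓
triangle: |j₁−j₂| = 0 ≤ J = 3 ≤ j₁+j₂ = 4  ✓
exchange: j₁=j₂ and m₁=m₂, and (−1)^(j₁+j₂−J) = (−1)^1 = −1 forces ⟨j₁m₁;j₂m₂|JM⟩ = −⟨j₂m₂;j₁m₁|JM⟩ = −⟨j₁m₁;j₂m₂|JM⟩ ⇒ the coefficient vanishes identically
Racah sum check: Σ_k collapses to 0 ⇒ CG = 0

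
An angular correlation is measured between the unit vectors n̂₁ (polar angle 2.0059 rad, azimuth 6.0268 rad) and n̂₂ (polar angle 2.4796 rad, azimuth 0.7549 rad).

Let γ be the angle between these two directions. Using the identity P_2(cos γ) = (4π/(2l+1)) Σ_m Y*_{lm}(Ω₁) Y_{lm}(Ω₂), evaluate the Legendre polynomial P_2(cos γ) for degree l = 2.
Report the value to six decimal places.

0.092199

Expand P_2 via completeness: Σ_{m} conj(Y_{2,m}) at Ω₁ times Y_{2,m} at Ω₂ —
  m=-2: (0.276793, -0.155835) × (0.008897, -0.145680) = (-0.020239, -0.041710)  (running Σ = (-0.020239, -0.041710))
  m=-1: (-0.285640, 0.074882) × (-0.272813, 0.256660) = (0.058707, -0.093741)  (running Σ = (0.038468, -0.135451))
  m=0: (-0.147289, -0.000000) × (0.273277, 0.000000) = (-0.040251, -0.000000)  (running Σ = (-0.001783, -0.135451))
  m=1: (0.285640, 0.074882) × (0.272813, 0.256660) = (0.058707, 0.093741)  (running Σ = (0.056924, -0.041710))
  m=2: (0.276793, 0.155835) × (0.008897, 0.145680) = (-0.020239, 0.041710)  (running Σ = (0.036685, 0.000000))
Accumulated sum (0.036685, 0.000000); after 4π/(2l+1) scaling, (0.092199, 0.000000) ⇒ P_2 = 0.092199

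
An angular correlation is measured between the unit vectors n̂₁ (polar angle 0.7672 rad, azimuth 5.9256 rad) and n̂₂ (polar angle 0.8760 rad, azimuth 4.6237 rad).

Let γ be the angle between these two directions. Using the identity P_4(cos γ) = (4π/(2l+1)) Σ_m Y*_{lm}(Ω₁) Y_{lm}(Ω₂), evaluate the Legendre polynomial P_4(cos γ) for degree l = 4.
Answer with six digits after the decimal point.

-0.409786

Term-by-term m-sum for l=4 (normalisation 4π/9 = 1.396263):
  m=-4: Y*=+0.014381-0.101717i  Y=+0.144506+0.053529i  product +0.007523-0.013929i
  m=-3: Y*=+0.143948-0.264726i  Y=+0.095516-0.350481i  product -0.079032-0.075736i
  m=-2: Y*=+0.319708-0.277686i  Y=-0.363209-0.065110i  product -0.134201+0.080042i
  m=-1: Y*=+0.138919-0.051907i  Y=+0.002694-0.030302i  product -0.001199-0.004349i
  m=+0: Y*=-0.332954-0.000000i  Y=-0.361402+0.000000i  product +0.120330+0.000000i
  m=+1: Y*=-0.138919-0.051907i  Y=-0.002694-0.030302i  product -0.001199+0.004349i
  m=+2: Y*=+0.319708+0.277686i  Y=-0.363209+0.065110i  product -0.134201-0.080042i
  m=+3: Y*=-0.143948-0.264726i  Y=-0.095516-0.350481i  product -0.079032+0.075736i
  m=+4: Y*=+0.014381+0.101717i  Y=+0.144506-0.053529i  product +0.007523+0.013929i
Total Σ_m = -0.293487-0.000000i. Multiply by 1.396263: -0.409786-0.000000i. P_4(cos γ) = -0.409786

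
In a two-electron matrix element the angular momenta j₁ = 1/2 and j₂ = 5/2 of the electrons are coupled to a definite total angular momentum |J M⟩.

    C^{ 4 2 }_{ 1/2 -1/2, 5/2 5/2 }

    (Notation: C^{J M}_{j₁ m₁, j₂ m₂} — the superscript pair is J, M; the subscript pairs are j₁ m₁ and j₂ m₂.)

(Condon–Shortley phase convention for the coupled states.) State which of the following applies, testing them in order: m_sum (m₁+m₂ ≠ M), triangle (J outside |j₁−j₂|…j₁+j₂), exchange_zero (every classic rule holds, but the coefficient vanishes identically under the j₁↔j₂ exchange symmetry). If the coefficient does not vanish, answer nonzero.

m-sum: m₁+m₂ = -1/2+5/2 = 2, M = 2  ✓
triangle: need |j₁−j₂| ≤ J ≤ j₁+j₂, i.e. J ∈ [2, 3]; J = 4 is outside ✗ ⇒ coefficient is 0

triangle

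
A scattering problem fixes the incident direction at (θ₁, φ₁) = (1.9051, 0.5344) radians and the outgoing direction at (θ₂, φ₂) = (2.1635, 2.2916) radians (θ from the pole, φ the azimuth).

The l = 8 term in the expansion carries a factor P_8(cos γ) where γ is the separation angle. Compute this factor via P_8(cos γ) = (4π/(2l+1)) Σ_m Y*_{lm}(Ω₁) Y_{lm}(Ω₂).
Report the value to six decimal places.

0.259277

Summing Y*_{l m}(θ₁,φ₁)·Y_{l m}(θ₂,φ₂) over m ∈ [−8, 8]; prefactor 4π/(2·8+1) = 0.739198:
  term(m=-8) = (0.002999, -0.037613)   from Y*(Ω₁)=(-0.138370, -0.296072), Y(Ω₂)=(0.100382, 0.057043)
  term(m=-7) = (0.136261, 0.037121)   from Y*(Ω₁)=(0.374953, 0.256083), Y(Ω₂)=(0.293922, -0.101740)
  term(m=-6) = (-0.032426, 0.066723)   from Y*(Ω₁)=(-0.164106, -0.010650), Y(Ω₂)=(0.170489, -0.417646)
  term(m=-5) = (0.066879, 0.049667)   from Y*(Ω₁)=(-0.247891, 0.125793), Y(Ω₂)=(-0.133691, -0.268200)
  term(m=-4) = (0.025980, -0.023991)   from Y*(Ω₁)=(0.151251, -0.237642), Y(Ω₂)=(0.121368, 0.032076)
  term(m=-3) = (-0.030652, -0.048977)   from Y*(Ω₁)=(0.005110, -0.157653), Y(Ω₂)=(0.304044, -0.204286)
  term(m=-2) = (0.017990, -0.007036)   from Y*(Ω₁)=(0.148706, 0.270918), Y(Ω₂)=(0.008052, -0.061983)
  term(m=-1) = (0.006333, 0.033582)   from Y*(Ω₁)=(0.087643, 0.051871), Y(Ω₂)=(0.221462, 0.252094)
  term(m=+0) = (-0.035969, -0.000000)   from Y*(Ω₁)=(-0.313062, -0.000000), Y(Ω₂)=(0.114895, 0.000000)
  term(m=+1) = (0.006333, -0.033582)   from Y*(Ω₁)=(-0.087643, 0.051871), Y(Ω₂)=(-0.221462, 0.252094)
  term(m=+2) = (0.017990, 0.007036)   from Y*(Ω₁)=(0.148706, -0.270918), Y(Ω₂)=(0.008052, 0.061983)
  term(m=+3) = (-0.030652, 0.048977)   from Y*(Ω₁)=(-0.005110, -0.157653), Y(Ω₂)=(-0.304044, -0.204286)
  term(m=+4) = (0.025980, 0.023991)   from Y*(Ω₁)=(0.151251, 0.237642), Y(Ω₂)=(0.121368, -0.032076)
  term(m=+5) = (0.066879, -0.049667)   from Y*(Ω₁)=(0.247891, 0.125793), Y(Ω₂)=(0.133691, -0.268200)
  term(m=+6) = (-0.032426, -0.066723)   from Y*(Ω₁)=(-0.164106, 0.010650), Y(Ω₂)=(0.170489, 0.417646)
  term(m=+7) = (0.136261, -0.037121)   from Y*(Ω₁)=(-0.374953, 0.256083), Y(Ω₂)=(-0.293922, -0.101740)
  term(m=+8) = (0.002999, 0.037613)   from Y*(Ω₁)=(-0.138370, 0.296072), Y(Ω₂)=(0.100382, -0.057043)
Total Σ_m = (0.350755, 0.000000). Multiply by 0.739198: (0.259277, 0.000000). P_8(cos γ) = 0.259277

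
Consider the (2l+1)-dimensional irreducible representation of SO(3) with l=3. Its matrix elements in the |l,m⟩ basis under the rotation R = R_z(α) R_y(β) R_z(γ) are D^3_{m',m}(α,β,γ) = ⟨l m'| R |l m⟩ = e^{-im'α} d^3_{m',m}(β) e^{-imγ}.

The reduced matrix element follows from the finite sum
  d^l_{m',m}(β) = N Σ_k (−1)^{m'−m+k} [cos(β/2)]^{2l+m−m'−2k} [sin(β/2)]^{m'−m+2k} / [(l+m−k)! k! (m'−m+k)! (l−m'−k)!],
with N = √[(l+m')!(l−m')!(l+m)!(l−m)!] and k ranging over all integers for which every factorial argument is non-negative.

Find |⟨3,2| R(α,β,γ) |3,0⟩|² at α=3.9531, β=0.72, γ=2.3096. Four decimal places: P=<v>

First d^3_{2,0}(β=0.7200), then the phase factors e^{-i(2)α} and e^{-i(0)γ}:
c=cos(0.720000/2)=0.935897, s=sin(0.720000/2)=0.352274; N=√[120·1·6·6]=65.726707
The bounds max(0,m−m')=0 and min(l+m,l−m')=1 give 2 terms
  k=0: (−1)^2·65.7267/(12)·0.9359^4·0.3523^2 = +0.521476
  k=1: (−1)^3·65.7267/(12)·0.9359^2·0.3523^4 = -0.073882
d^3_{2,0}(0.7200) = +0.521476 -0.073882 = +0.447594
|D^3_{2,0}|² = |d^3_{2,0}(β)|² = (+0.447594)² = 0.200340 (the z-rotation phases have unit modulus)

P=0.2003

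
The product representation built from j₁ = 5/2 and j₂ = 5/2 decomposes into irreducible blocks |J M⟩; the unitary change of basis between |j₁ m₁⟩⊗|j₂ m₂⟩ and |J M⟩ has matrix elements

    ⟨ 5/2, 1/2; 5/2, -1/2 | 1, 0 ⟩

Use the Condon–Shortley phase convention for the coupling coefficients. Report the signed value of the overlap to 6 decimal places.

j₁+j₂−J=4  J+j₁−j₂=1  J−j₁+j₂=1  j₁+j₂+J+1=7
(j₁±m₁, j₂±m₂, J±M) = (3,2,2,3,1,1)
P² = 72/35
sum k=1..2:
  [1] −1/6 = -1/6
  [2] +1/4 = 1/4
S = 1/12
C² = P²·S² = 1/70 ; C = +0.119523

+√(1/70) ≈ +0.119523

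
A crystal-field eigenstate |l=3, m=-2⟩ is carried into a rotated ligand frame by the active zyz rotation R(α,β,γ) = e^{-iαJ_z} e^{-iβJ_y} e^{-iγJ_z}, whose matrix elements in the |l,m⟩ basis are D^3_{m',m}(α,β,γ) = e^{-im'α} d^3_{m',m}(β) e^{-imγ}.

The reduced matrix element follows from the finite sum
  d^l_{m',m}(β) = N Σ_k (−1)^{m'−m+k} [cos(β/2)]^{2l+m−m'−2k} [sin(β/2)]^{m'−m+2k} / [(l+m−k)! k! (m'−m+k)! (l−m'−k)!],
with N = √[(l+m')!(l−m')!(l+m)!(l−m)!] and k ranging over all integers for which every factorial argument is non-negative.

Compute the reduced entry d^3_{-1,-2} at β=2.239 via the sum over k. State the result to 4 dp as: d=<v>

d=0.3374

d^3_{-1,-2}(β=2.2390) via the finite sum:
c=cos(2.239000/2)=0.436132, s=sin(2.239000/2)=0.899882; N=√[2·24·1·120]=75.894664
Admissible k: 0..1 (factorial args all ≥0)
  k=0: (−1)^1·75.8947/(24)·0.4361^5·0.8999^1 = -0.044903
  k=1: (−1)^2·75.8947/(12)·0.4361^3·0.8999^3 = +0.382334
d^3_{-1,-2}(2.2390) = -0.044903 +0.382334 = +0.337430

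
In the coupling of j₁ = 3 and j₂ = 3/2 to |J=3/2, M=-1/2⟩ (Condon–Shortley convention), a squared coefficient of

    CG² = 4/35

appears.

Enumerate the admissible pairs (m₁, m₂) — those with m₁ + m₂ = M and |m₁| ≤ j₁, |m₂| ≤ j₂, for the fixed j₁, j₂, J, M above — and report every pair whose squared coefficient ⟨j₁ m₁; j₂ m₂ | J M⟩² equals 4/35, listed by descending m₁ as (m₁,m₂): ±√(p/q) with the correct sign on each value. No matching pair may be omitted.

(1,-3/2): +√(4/35)

Admissible pairs with m₁+m₂ = M = -1/2: (-2,3/2), (-1,1/2), (0,-1/2), (1,-3/2)
  (m₁,m₂)=(1,-3/2): CG² = 4/35, CG = +√(4/35)   ← matches the target
  (m₁,m₂)=(0,-1/2): CG² = 9/35, CG = −√(9/35)
  (m₁,m₂)=(-1,1/2): CG² = 12/35, CG = +√(12/35)
  (m₁,m₂)=(-2,3/2): CG² = 2/7, CG = −√(2/7)
Pairs with CG² = 4/35: (1,-3/2): +√(4/35)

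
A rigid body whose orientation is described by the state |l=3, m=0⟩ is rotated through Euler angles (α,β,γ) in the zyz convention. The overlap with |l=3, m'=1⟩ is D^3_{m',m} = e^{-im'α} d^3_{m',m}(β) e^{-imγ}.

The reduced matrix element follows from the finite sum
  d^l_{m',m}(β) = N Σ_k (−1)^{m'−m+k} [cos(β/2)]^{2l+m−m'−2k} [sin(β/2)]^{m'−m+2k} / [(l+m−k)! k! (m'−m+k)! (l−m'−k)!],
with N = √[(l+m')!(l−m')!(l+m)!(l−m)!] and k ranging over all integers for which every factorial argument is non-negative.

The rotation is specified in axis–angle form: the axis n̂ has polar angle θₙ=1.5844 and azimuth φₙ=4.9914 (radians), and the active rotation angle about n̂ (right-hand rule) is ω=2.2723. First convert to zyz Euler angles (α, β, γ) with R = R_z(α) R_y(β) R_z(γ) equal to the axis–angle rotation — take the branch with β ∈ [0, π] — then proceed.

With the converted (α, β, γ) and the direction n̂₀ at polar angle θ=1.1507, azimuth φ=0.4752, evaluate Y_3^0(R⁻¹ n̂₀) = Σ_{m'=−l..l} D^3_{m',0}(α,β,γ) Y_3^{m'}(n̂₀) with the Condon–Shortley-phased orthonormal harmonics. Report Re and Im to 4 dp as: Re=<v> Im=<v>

Re=-0.5094 Im=0.0000

Axis–angle → zyz. n̂ = (sinθₙcosφₙ, sinθₙsinφₙ, cosθₙ) = (+0.275380, -0.961239, -0.013603), ω = 2.2723.
R = I cosω + sinω [n̂]ₓ + (1−cosω) n̂n̂ᵀ gives
  R = [-0.520592, -0.425147, -0.740428; -0.445929, +0.874921, -0.188840; +0.728101, +0.231870, -0.645063]
β = atan2(√(R₁₃²+R₂₃²), R₃₃) = 2.271901; α = atan2(R₂₃, R₁₃) mod 2π = 3.391311; γ = atan2(R₃₂, −R₃₁) mod 2π = 2.833289
Need the full column D^3_{m',0} for m'=−3..3 at α=3.3913, β=2.2719, γ=2.8333.
cos(β/2)=0.421270, sin(β/2)=0.906935
d^3_{-3,0}: single k=3 term ⇒ +0.249417;  D = -0.182639-0.169858i
d^3_{-2,0}: k∈[2..3] ⇒ +0.141892 -0.657639 = -0.515747;  D = -0.452750-0.247007i
d^3_{-1,0}: k∈[1..3] ⇒ +0.041684 -0.579593 +0.895432 = +0.357523;  D = -0.346433-0.088355i
d^3_{0,0}: k∈[0..3] ⇒ +0.005589 -0.233152 +1.080610 -0.556490 = +0.296558;  D = +0.296558+0.000000i
d^3_{1,0}: k∈[0..2] ⇒ -0.041684 +0.579593 -0.895432 = -0.357523;  D = +0.346433-0.088355i
d^3_{2,0}: k∈[0..1] ⇒ +0.141892 -0.657639 = -0.515747;  D = -0.452750+0.247007i
d^3_{3,0}: single k=0 term ⇒ -0.249417;  D = +0.182639-0.169858i
Y_3^{m'}(θ=1.1507,φ=0.4752) and Σ D·Y over m':
  (-0.1826-0.1699i)·(+0.0459-0.3142i)  (-0.4527-0.2470i)·(+0.2020-0.2827i)  (-0.3464-0.0884i)·(-0.0442+0.0227i)  (+0.2966+0.0000i)·(-0.3300+0.0000i)  (+0.3464-0.0884i)·(+0.0442+0.0227i)  (-0.4527+0.2470i)·(+0.2020+0.2827i)  (+0.1826-0.1699i)·(-0.0459-0.3142i)
Y_3^0(R⁻¹ n̂) = -0.509386+0.000000i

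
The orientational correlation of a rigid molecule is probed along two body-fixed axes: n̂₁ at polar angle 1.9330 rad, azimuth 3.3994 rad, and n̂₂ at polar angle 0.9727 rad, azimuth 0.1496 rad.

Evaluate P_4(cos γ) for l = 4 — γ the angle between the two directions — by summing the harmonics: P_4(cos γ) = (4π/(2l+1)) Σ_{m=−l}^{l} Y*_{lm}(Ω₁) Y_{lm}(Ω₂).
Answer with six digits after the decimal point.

0.700631

Expand P_4 via completeness: Σ_{m} conj(Y_{4,m}) at Ω₁ times Y_{4,m} at Ω₂ —
  m=-4: Y*=(0.173850, 0.290311)  Y=(0.170542, -0.116274)  product (0.063404, 0.029296)
  m=-3: Y*=(0.259495, 0.253353)  Y=(0.358383, -0.172589)  product (0.136725, 0.046012)
  m=-2: Y*=(-0.030825, -0.017470)  Y=(0.266197, -0.082111)  product (-0.009640, -0.002119)
  m=-1: Y*=(-0.321509, -0.084774)  Y=(-0.169936, 0.025614)  product (0.056807, 0.006171)
  m=+0: Y*=(-0.022732, -0.000000)  Y=(-0.316644, 0.000000)  product (0.007198, 0.000000)
  m=+1: Y*=(0.321509, -0.084774)  Y=(0.169936, 0.025614)  product (0.056807, -0.006171)
  m=+2: Y*=(-0.030825, 0.017470)  Y=(0.266197, 0.082111)  product (-0.009640, 0.002119)
  m=+3: Y*=(-0.259495, 0.253353)  Y=(-0.358383, -0.172589)  product (0.136725, -0.046012)
  m=+4: Y*=(0.173850, -0.290311)  Y=(0.170542, 0.116274)  product (0.063404, -0.029296)
Accumulated sum (0.501790, 0.000000); after 4π/(2l+1) scaling, (0.700631, 0.000000) ⇒ P_4 = 0.700631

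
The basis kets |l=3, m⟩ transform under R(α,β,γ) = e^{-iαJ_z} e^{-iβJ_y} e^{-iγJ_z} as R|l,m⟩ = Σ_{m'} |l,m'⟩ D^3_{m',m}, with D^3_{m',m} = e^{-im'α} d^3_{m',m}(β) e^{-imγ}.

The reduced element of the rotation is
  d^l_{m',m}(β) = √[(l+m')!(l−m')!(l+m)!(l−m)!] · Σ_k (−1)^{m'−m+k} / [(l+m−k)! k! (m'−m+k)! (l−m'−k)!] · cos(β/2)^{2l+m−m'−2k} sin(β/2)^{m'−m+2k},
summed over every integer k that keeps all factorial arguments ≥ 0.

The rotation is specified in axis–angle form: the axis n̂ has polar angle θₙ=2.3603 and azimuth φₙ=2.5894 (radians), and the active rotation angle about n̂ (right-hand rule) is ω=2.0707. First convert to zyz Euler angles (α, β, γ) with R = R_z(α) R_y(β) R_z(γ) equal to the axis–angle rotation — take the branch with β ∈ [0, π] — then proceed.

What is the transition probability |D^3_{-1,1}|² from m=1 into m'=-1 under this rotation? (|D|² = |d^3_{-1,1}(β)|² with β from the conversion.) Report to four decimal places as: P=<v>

Axis–angle → zyz. n̂ = (sinθₙcosφₙ, sinθₙsinφₙ, cosθₙ) = (-0.599537, +0.369391, -0.710004), ω = 2.0707.
R = I cosω + sinω [n̂]ₓ + (1−cosω) n̂n̂ᵀ gives
  R = [+0.052401, +0.295500, +0.953905; -0.950740, -0.277486, +0.138186; +0.305529, -0.914156, +0.266403]
β = atan2(√(R₁₃²+R₂₃²), R₃₃) = 1.301137; α = atan2(R₂₃, R₁₃) mod 2π = 0.143863; γ = atan2(R₃₂, −R₃₁) mod 2π = 4.389841
D^3_{-1,1}(0.1439,1.3011,4.3898) = e^{-i·-1·0.1439}·d^3_{-1,1}(1.3011)·e^{-i·1·4.3898}. Compute d first:
Half-angle: c=0.795740, s=0.605639. N=√(2·24·24·2)=48.000000
k∈{2,3,4} keeps every argument non-negative
  k=2: (−1)^0·48.0000/(8)·0.7957^4·0.6056^2 = +0.882394
  k=3: (−1)^1·48.0000/(6)·0.7957^2·0.6056^4 = -0.681533
  k=4: (−1)^2·48.0000/(48)·0.7957^0·0.6056^6 = +0.049350
d^3_{-1,1}(1.3011) = +0.882394 -0.681533 +0.049350 = +0.250210
|D^3_{-1,1}|² = |d^3_{-1,1}(β)|² = (+0.250210)² = 0.062605 (the z-rotation phases have unit modulus)

P=0.0626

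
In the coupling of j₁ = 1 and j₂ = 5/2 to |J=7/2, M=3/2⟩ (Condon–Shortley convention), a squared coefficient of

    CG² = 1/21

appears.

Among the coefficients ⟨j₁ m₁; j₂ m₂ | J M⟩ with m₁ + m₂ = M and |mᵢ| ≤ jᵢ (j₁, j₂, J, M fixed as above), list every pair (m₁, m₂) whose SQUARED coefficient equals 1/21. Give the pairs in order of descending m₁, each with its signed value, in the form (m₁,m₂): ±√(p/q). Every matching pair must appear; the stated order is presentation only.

(-1,5/2): +√(1/21)

Admissible pairs with m₁+m₂ = M = 3/2: (-1,5/2), (0,3/2), (1,1/2)
  (m₁,m₂)=(1,1/2): CG² = 10/21, CG = +√(10/21)
  (m₁,m₂)=(0,3/2): CG² = 10/21, CG = +√(10/21)
  (m₁,m₂)=(-1,5/2): CG² = 1/21, CG = +√(1/21)   ← matches the target
Pairs with CG² = 1/21: (-1,5/2): +√(1/21)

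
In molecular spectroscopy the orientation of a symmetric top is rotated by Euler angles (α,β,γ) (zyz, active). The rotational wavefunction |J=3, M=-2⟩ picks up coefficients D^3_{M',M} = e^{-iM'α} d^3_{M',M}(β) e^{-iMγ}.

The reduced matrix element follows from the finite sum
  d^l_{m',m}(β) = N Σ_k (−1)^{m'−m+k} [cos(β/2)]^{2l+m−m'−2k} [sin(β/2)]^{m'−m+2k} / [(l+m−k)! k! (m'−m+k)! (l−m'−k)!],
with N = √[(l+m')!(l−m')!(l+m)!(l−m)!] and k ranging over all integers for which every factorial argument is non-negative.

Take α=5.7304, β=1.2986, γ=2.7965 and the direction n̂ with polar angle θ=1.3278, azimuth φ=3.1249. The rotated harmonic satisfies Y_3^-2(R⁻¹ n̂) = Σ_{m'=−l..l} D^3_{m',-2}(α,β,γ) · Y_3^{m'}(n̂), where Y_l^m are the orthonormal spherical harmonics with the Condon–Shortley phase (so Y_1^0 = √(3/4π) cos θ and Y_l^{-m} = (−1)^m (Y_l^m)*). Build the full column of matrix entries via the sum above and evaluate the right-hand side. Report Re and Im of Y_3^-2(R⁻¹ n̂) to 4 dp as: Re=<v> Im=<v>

Re=0.2395 Im=0.2452

Need the full column D^3_{m',-2} for m'=−3..3 at α=5.7304, β=1.2986, γ=2.7965.
cos(β/2)=0.796507, sin(β/2)=0.604629
d^3_{-3,-2}: single k=1 term ⇒ +0.474803;  D = -0.333157-0.338296i
d^3_{-2,-2}: k∈[0..1] ⇒ +0.255351 -0.735710 = -0.480359;  D = +0.107152+0.468255i
d^3_{-1,-2}: k∈[0..1] ⇒ -0.612968 +0.706425 = +0.093457;  D = +0.030092-0.088480i
d^3_{0,-2}: k∈[0..1] ⇒ +0.805930 -0.464404 = +0.341526;  D = +0.263360-0.217443i
d^3_{1,-2}: k∈[0..1] ⇒ -0.706425 +0.203533 = -0.502892;  D = -0.498153+0.068880i
d^3_{2,-2}: k∈[0..1] ⇒ +0.423941 -0.048858 = +0.375083;  D = +0.343186+0.151362i
d^3_{3,-2}: single k=0 term ⇒ -0.157656;  D = -0.089361-0.129885i
Y_3^{m'}(θ=1.3278,φ=3.1249) and Σ D·Y over m':
  (-0.3332-0.3383i)·(-0.3810-0.0191i)  (+0.1072+0.4683i)·(+0.2315+0.0077i)  (+0.0301-0.0885i)·(+0.2229+0.0037i)  (+0.2634-0.2174i)·(-0.2434+0.0000i)  (-0.4982+0.0689i)·(-0.2229+0.0037i)  (+0.3432+0.1514i)·(+0.2315-0.0077i)  (-0.0894-0.1299i)·(+0.3810-0.0191i)
Y_3^-2(R⁻¹ n̂) = +0.239471+0.245234i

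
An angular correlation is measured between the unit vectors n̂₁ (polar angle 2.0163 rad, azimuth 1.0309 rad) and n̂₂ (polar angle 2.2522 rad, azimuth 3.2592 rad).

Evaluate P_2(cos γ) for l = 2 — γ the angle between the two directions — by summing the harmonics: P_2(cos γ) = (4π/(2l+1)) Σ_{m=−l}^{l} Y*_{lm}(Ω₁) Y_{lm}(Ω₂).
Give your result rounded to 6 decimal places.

-0.463068

Summing Y*_{l m}(θ₁,φ₁)·Y_{l m}(θ₂,φ₂) over m ∈ [−2, 2]; prefactor 4π/(2·2+1) = 2.513274:
  m=-2: (-0.14831 + 0.27739j) × (0.22660 - 0.05431j) = -0.01854 + 0.07091j  (running Σ = -0.01854 + 0.07091j)
  m=-1: (-0.15442 - 0.25768j) × (0.37534 - 0.04435j) = -0.06939 - 0.08987j  (running Σ = -0.08793 - 0.01896j)
  m=0: (-0.13970 + 0.00000j) × (0.06001 + 0.00000j) = -0.00838 + 0.00000j  (running Σ = -0.09632 - 0.01896j)
  m=1: (0.15442 - 0.25768j) × (-0.37534 - 0.04435j) = -0.06939 + 0.08987j  (running Σ = -0.16570 + 0.07091j)
  m=2: (-0.14831 - 0.27739j) × (0.22660 + 0.05431j) = -0.01854 - 0.07091j  (running Σ = -0.18425 + 0.00000j)
Total Σ_m = -0.18425 + 0.00000j. Multiply by 2.513274: -0.46307 + 0.00000j. P_2(cos γ) = -0.463068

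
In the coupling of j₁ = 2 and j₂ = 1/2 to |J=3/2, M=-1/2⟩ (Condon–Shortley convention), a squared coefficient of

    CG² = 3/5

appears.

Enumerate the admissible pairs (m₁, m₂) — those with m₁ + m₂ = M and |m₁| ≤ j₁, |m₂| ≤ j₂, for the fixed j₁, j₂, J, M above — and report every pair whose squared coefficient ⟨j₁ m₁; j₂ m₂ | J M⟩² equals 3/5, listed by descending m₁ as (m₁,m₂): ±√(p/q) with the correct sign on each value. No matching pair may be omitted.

(-1,1/2): −√(3/5)

Admissible pairs with m₁+m₂ = M = -1/2: (-1,1/2), (0,-1/2)
  (m₁,m₂)=(0,-1/2): CG² = 2/5, CG = +√(2/5)
  (m₁,m₂)=(-1,1/2): CG² = 3/5, CG = −√(3/5)   ← matches the target
Pairs with CG² = 3/5: (-1,1/2): −√(3/5)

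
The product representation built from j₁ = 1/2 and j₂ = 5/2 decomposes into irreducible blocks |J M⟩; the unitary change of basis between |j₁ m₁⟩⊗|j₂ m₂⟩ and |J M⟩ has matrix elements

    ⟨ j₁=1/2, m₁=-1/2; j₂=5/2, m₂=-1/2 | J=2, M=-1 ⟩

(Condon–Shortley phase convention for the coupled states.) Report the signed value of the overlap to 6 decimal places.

j₁+j₂−J=1  J+j₁−j₂=0  J−j₁+j₂=4  j₁+j₂+J+1=6
(j₁±m₁, j₂±m₂, J±M) = (0,1,2,3,1,3)
P² = 12
sum k=1..1:
  [1] −1/6 = -1/6
S = -1/6
C² = P²·S² = 1/3 ; C = -0.577350

-0.577350  (= −√(1/3))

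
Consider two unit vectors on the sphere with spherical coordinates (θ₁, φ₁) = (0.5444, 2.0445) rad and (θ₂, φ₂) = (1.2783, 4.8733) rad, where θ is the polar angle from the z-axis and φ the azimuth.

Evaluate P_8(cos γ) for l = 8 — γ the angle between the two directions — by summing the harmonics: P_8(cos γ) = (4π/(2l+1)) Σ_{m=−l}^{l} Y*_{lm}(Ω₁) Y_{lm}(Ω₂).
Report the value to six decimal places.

Expand P_8 via completeness: Σ_{m} conj(Y_{8,m}) at Ω₁ times Y_{8,m} at Ω₂ —
  m=-8: (-0.002127-0.001610i) × (+0.101885-0.349691i) = -0.000780+0.000580i  (running Σ = -0.000780+0.000580i)
  m=-7: (-0.003057+0.017359i) × (-0.396111-0.188624i) = +0.004485-0.006300i  (running Σ = +0.003706-0.005720i)
  m=-6: (+0.069246-0.021372i) × (-0.040798+0.058957i) = -0.001565+0.004954i  (running Σ = +0.002141-0.000765i)
  m=-5: (-0.144376-0.147979i) × (-0.238360-0.229399i) = +0.000467+0.068392i  (running Σ = +0.002608+0.067627i)
  m=-4: (-0.130032+0.387169i) × (-0.162049+0.121573i) = -0.025998-0.078549i  (running Σ = -0.023390-0.010922i)
  m=-3: (+0.498620-0.075199i) × (-0.113715-0.216975i) = -0.073017-0.099637i  (running Σ = -0.096406-0.110559i)
  m=-2: (-0.131774-0.183264i) × (-0.234923+0.078326i) = +0.045311+0.032732i  (running Σ = -0.051095-0.077827i)
  m=-1: (+0.142052-0.277103i) × (-0.032398-0.199602i) = -0.059912-0.019376i  (running Σ = -0.111008-0.097204i)
  m=0: (-0.343794-0.000000i) × (-0.258526+0.000000i) = +0.088880+0.000000i  (running Σ = -0.022128-0.097204i)
  m=1: (-0.142052-0.277103i) × (+0.032398-0.199602i) = -0.059912+0.019376i  (running Σ = -0.082041-0.077827i)
  m=2: (-0.131774+0.183264i) × (-0.234923-0.078326i) = +0.045311-0.032732i  (running Σ = -0.036729-0.110559i)
  m=3: (-0.498620-0.075199i) × (+0.113715-0.216975i) = -0.073017+0.099637i  (running Σ = -0.109746-0.010922i)
  m=4: (-0.130032-0.387169i) × (-0.162049-0.121573i) = -0.025998+0.078549i  (running Σ = -0.135744+0.067627i)
  m=5: (+0.144376-0.147979i) × (+0.238360-0.229399i) = +0.000467-0.068392i  (running Σ = -0.135276-0.000765i)
  m=6: (+0.069246+0.021372i) × (-0.040798-0.058957i) = -0.001565-0.004954i  (running Σ = -0.136841-0.005720i)
  m=7: (+0.003057+0.017359i) × (+0.396111-0.188624i) = +0.004485+0.006300i  (running Σ = -0.132356+0.000580i)
  m=8: (-0.002127+0.001610i) × (+0.101885+0.349691i) = -0.000780-0.000580i  (running Σ = -0.133136+0.000000i)
Σ over m = -0.133136+0.000000i; ×(4π/17) → -0.098414+0.000000i. Real part: -0.098414

-0.098414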